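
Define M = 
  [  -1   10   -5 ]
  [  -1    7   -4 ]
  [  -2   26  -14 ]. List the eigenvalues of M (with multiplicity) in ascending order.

Characteristic polynomial: p(t) = t^3 + 8t^2 + 13t + 6 = (t + 1)^2(t + 6).
Roots (with multiplicity): -6, -1, -1.

-6, -1, -1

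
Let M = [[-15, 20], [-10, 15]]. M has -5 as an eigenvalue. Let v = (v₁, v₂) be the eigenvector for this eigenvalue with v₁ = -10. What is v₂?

M + 5I = [[-10, 20], [-10, 20]].
Solving (M + 5I)v = 0 gives the eigenspace spanned by (-10, -5).
With v₁ = -10, v = (-10, -5), so v₂ = -5.

-5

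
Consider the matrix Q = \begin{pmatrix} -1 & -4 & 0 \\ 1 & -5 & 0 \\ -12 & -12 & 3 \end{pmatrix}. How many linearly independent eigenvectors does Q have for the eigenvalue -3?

1

Q + 3I = [[2, -4, 0], [1, -2, 0], [-12, -12, 6]].
This matrix has rank 2, so its null space has dimension 3 − 2 = 1.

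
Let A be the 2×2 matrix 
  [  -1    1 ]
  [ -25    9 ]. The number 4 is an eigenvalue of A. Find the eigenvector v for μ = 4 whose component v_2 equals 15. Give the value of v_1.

A − 4I = [[-5, 1], [-25, 5]].
Solving (A − 4I)v = 0 gives the eigenspace spanned by (3, 15).
With v_2 = 15, v = (3, 15), so v_1 = 3.

3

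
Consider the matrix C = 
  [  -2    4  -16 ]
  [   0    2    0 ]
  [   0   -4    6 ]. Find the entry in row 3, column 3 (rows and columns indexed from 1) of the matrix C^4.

1296

Characteristic polynomial: t^3 - 6t^2 - 4t + 24 = (t - 6)(t - 2)(t + 2), so the eigenvalues are -2, 2, 6.
t=-2: eigenvector (1, 0, 0).
t=2: eigenvector (-3, 1, 1).
t=6: eigenvector (-2, 0, 1).
P = [[1, -3, -2], [0, 1, 0], [0, 1, 1]], D = diag(-2, 2, 6), P⁻¹ = [[1, 1, 2], [0, 1, 0], [0, -1, 1]].
C⁴ = P·diag(16, 16, 1296)·P⁻¹ = [[16, 2560, -2560], [0, 16, 0], [0, -1280, 1296]].
The requested entry is 1296.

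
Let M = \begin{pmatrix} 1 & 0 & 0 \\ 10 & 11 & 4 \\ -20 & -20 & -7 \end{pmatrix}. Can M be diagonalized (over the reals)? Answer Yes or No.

Characteristic polynomial: p(λ) = λ^3 - 5λ^2 + 7λ - 3 = (λ - 3)(λ - 1)^2.
λ = 1 has algebraic multiplicity 2; rank(M − 1I) = 1, so geometric multiplicity = 2.
Every eigenvalue has geometric = algebraic multiplicity, so M is diagonalizable.

Yes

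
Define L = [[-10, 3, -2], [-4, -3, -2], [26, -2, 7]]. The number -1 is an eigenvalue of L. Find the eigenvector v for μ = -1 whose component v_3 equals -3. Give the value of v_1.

1

L + 1I = [[-9, 3, -2], [-4, -2, -2], [26, -2, 8]].
Solving (L + 1I)v = 0 gives the eigenspace spanned by (1, 1, -3).
With v_3 = -3, v = (1, 1, -3), so v_1 = 1.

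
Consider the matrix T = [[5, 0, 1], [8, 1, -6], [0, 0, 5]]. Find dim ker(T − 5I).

1

T − 5I = [[0, 0, 1], [8, -4, -6], [0, 0, 0]].
This matrix has rank 2, so its null space has dimension 3 − 2 = 1.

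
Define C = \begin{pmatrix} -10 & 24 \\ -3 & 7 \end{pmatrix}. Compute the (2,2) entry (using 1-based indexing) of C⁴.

-119

Characteristic polynomial: λ^2 + 3λ + 2 = (λ + 1)(λ + 2), so the eigenvalues are -2, -1.
λ=-2: eigenvector (3, 1).
λ=-1: eigenvector (-8, -3).
P = [[3, -8], [1, -3]], D = diag(-2, -1), P⁻¹ = [[3, -8], [1, -3]].
C⁴ = P·diag(16, 1)·P⁻¹ = [[136, -360], [45, -119]].
The requested entry is -119.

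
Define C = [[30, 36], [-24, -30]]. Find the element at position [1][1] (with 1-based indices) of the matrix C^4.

Characteristic polynomial: λ^2 - 36 = (λ - 6)(λ + 6), so the eigenvalues are -6, 6.
λ=6: eigenvector (3, -2).
λ=-6: eigenvector (-1, 1).
P = [[3, -1], [-2, 1]], D = diag(6, -6), P⁻¹ = [[1, 1], [2, 3]].
C⁴ = P·diag(1296, 1296)·P⁻¹ = [[1296, 0], [0, 1296]].
The requested entry is 1296.

1296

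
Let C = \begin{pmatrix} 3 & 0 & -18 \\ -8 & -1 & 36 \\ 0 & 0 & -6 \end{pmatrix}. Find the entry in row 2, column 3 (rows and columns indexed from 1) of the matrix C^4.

Characteristic polynomial: t^3 + 4t^2 - 15t - 18 = (t - 3)(t + 1)(t + 6), so the eigenvalues are -6, -1, 3.
t=3: eigenvector (1, -2, 0).
t=-1: eigenvector (0, 1, 0).
t=-6: eigenvector (2, -4, 1).
P = [[1, 0, 2], [-2, 1, -4], [0, 0, 1]], D = diag(3, -1, -6), P⁻¹ = [[1, 0, -2], [2, 1, 0], [0, 0, 1]].
C⁴ = P·diag(81, 1, 1296)·P⁻¹ = [[81, 0, 2430], [-160, 1, -4860], [0, 0, 1296]].
The requested entry is -4860.

-4860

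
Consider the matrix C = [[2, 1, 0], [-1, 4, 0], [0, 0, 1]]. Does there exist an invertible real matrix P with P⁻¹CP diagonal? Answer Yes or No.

No

Characteristic polynomial: p(λ) = λ^3 - 7λ^2 + 15λ - 9 = (λ - 3)^2(λ - 1).
λ = 3 has algebraic multiplicity 2; rank(C − 3I) = 2, so geometric multiplicity = 1.
Geometric multiplicity < algebraic multiplicity, so C is not diagonalizable.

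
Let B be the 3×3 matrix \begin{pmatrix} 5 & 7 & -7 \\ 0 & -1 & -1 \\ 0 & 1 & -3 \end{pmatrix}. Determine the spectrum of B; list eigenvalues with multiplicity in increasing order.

-2, -2, 5

Characteristic polynomial: p(μ) = μ^3 - μ^2 - 16μ - 20 = (μ - 5)(μ + 2)^2.
Roots (with multiplicity): -2, -2, 5.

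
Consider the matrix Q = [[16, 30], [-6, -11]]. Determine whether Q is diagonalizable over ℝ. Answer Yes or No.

Characteristic polynomial: p(λ) = λ^2 - 5λ + 4 = (λ - 4)(λ - 1).
All 2 eigenvalues are distinct, so Q is diagonalizable.

Yes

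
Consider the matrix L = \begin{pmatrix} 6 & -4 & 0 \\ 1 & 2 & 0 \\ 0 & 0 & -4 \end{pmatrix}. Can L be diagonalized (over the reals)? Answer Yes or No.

Characteristic polynomial: p(μ) = μ^3 - 4μ^2 - 16μ + 64 = (μ - 4)^2(μ + 4).
μ = 4 has algebraic multiplicity 2; rank(L − 4I) = 2, so geometric multiplicity = 1.
Geometric multiplicity < algebraic multiplicity, so L is not diagonalizable.

No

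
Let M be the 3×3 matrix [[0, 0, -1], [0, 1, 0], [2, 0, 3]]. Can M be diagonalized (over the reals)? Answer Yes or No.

Characteristic polynomial: p(μ) = μ^3 - 4μ^2 + 5μ - 2 = (μ - 2)(μ - 1)^2.
μ = 1 has algebraic multiplicity 2; rank(M − 1I) = 1, so geometric multiplicity = 2.
Every eigenvalue has geometric = algebraic multiplicity, so M is diagonalizable.

Yes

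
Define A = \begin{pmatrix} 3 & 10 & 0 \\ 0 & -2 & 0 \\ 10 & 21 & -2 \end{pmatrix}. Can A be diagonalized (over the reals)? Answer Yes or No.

No

Characteristic polynomial: p(r) = r^3 + r^2 - 8r - 12 = (r - 3)(r + 2)^2.
r = -2 has algebraic multiplicity 2; rank(A + 2I) = 2, so geometric multiplicity = 1.
Geometric multiplicity < algebraic multiplicity, so A is not diagonalizable.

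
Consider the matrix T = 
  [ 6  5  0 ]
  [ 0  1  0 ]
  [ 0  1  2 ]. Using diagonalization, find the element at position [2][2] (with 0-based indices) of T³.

8

Characteristic polynomial: s^3 - 9s^2 + 20s - 12 = (s - 6)(s - 2)(s - 1), so the eigenvalues are 1, 2, 6.
s=2: eigenvector (0, 0, 1).
s=1: eigenvector (-1, 1, -1).
s=6: eigenvector (1, 0, 0).
P = [[0, -1, 1], [0, 1, 0], [1, -1, 0]], D = diag(2, 1, 6), P⁻¹ = [[0, 1, 1], [0, 1, 0], [1, 1, 0]].
T³ = P·diag(8, 1, 216)·P⁻¹ = [[216, 215, 0], [0, 1, 0], [0, 7, 8]].
The requested entry is 8.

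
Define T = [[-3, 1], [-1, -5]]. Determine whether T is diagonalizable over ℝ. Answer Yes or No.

No

Characteristic polynomial: p(λ) = λ^2 + 8λ + 16 = (λ + 4)^2.
λ = -4 has algebraic multiplicity 2; rank(T + 4I) = 1, so geometric multiplicity = 1.
Geometric multiplicity < algebraic multiplicity, so T is not diagonalizable.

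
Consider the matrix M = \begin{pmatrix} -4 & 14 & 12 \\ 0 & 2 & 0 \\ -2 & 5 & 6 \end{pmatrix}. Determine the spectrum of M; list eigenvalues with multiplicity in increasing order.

Characteristic polynomial: p(t) = t^3 - 4t^2 + 4t = t(t - 2)^2.
Roots (with multiplicity): 0, 2, 2.

0, 2, 2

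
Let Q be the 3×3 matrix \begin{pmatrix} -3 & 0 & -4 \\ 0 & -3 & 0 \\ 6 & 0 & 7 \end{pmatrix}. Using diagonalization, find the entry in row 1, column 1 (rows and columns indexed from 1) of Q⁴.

-159

Characteristic polynomial: r^3 - r^2 - 9r + 9 = (r - 3)(r - 1)(r + 3), so the eigenvalues are -3, 1, 3.
r=1: eigenvector (1, 0, -1).
r=-3: eigenvector (0, 1, 0).
r=3: eigenvector (-2, 0, 3).
P = [[1, 0, -2], [0, 1, 0], [-1, 0, 3]], D = diag(1, -3, 3), P⁻¹ = [[3, 0, 2], [0, 1, 0], [1, 0, 1]].
Q⁴ = P·diag(1, 81, 81)·P⁻¹ = [[-159, 0, -160], [0, 81, 0], [240, 0, 241]].
The requested entry is -159.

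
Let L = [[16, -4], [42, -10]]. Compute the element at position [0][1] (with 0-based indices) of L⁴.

Characteristic polynomial: s^2 - 6s + 8 = (s - 4)(s - 2), so the eigenvalues are 2, 4.
s=2: eigenvector (2, 7).
s=4: eigenvector (1, 3).
P = [[2, 1], [7, 3]], D = diag(2, 4), P⁻¹ = [[-3, 1], [7, -2]].
L⁴ = P·diag(16, 256)·P⁻¹ = [[1696, -480], [5040, -1424]].
The requested entry is -480.

-480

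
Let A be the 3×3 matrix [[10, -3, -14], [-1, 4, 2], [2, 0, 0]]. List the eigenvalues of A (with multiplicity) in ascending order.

Characteristic polynomial: p(s) = s^3 - 14s^2 + 65s - 100 = (s - 5)^2(s - 4).
Roots (with multiplicity): 4, 5, 5.

4, 5, 5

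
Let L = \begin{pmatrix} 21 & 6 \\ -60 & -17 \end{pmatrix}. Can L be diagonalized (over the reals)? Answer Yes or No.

Characteristic polynomial: p(s) = s^2 - 4s + 3 = (s - 3)(s - 1).
All 2 eigenvalues are distinct, so L is diagonalizable.

Yes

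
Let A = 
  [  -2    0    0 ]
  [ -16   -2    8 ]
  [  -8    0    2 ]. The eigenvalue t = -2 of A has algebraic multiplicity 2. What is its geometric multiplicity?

A + 2I = [[0, 0, 0], [-16, 0, 8], [-8, 0, 4]].
This matrix has rank 1, so its null space has dimension 3 − 1 = 2.

2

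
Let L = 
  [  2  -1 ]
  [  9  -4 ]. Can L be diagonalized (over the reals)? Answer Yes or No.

Characteristic polynomial: p(t) = t^2 + 2t + 1 = (t + 1)^2.
t = -1 has algebraic multiplicity 2; rank(L + 1I) = 1, so geometric multiplicity = 1.
Geometric multiplicity < algebraic multiplicity, so L is not diagonalizable.

No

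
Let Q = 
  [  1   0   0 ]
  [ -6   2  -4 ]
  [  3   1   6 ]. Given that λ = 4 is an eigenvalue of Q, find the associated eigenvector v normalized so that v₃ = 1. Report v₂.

Q − 4I = [[-3, 0, 0], [-6, -2, -4], [3, 1, 2]].
Solving (Q − 4I)v = 0 gives the eigenspace spanned by (0, -2, 1).
With v₃ = 1, v = (0, -2, 1), so v₂ = -2.

-2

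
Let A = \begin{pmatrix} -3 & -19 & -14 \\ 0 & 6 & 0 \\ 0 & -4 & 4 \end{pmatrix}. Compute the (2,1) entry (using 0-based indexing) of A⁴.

Characteristic polynomial: λ^3 - 7λ^2 - 6λ + 72 = (λ - 6)(λ - 4)(λ + 3), so the eigenvalues are -3, 4, 6.
λ=-3: eigenvector (1, 0, 0).
λ=6: eigenvector (1, 1, -2).
λ=4: eigenvector (-2, 0, 1).
P = [[1, 1, -2], [0, 1, 0], [0, -2, 1]], D = diag(-3, 6, 4), P⁻¹ = [[1, 3, 2], [0, 1, 0], [0, 2, 1]].
A⁴ = P·diag(81, 1296, 256)·P⁻¹ = [[81, 515, -350], [0, 1296, 0], [0, -2080, 256]].
The requested entry is -2080.

-2080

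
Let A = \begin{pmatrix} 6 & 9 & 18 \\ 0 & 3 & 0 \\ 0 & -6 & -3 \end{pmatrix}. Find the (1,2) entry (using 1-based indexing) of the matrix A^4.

-1215

Characteristic polynomial: μ^3 - 6μ^2 - 9μ + 54 = (μ - 6)(μ - 3)(μ + 3), so the eigenvalues are -3, 3, 6.
μ=6: eigenvector (1, 0, 0).
μ=3: eigenvector (3, 1, -1).
μ=-3: eigenvector (-2, 0, 1).
P = [[1, 3, -2], [0, 1, 0], [0, -1, 1]], D = diag(6, 3, -3), P⁻¹ = [[1, -1, 2], [0, 1, 0], [0, 1, 1]].
A⁴ = P·diag(1296, 81, 81)·P⁻¹ = [[1296, -1215, 2430], [0, 81, 0], [0, 0, 81]].
The requested entry is -1215.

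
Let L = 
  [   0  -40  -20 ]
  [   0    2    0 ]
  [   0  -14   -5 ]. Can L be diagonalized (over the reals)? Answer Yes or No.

Characteristic polynomial: p(t) = t^3 + 3t^2 - 10t = t(t - 2)(t + 5).
All 3 eigenvalues are distinct, so L is diagonalizable.

Yes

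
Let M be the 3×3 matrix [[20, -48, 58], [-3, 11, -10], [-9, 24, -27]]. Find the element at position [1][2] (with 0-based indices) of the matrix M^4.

-110

Characteristic polynomial: t^3 - 4t^2 + t + 6 = (t - 3)(t - 2)(t + 1), so the eigenvalues are -1, 2, 3.
t=2: eigenvector (7, -1, -3).
t=-1: eigenvector (-6, 1, 3).
t=3: eigenvector (-4, 1, 2).
P = [[7, -6, -4], [-1, 1, 1], [-3, 3, 2]], D = diag(2, -1, 3), P⁻¹ = [[1, 0, 2], [1, -2, 3], [0, 3, -1]].
M⁴ = P·diag(16, 1, 81)·P⁻¹ = [[106, -960, 530], [-15, 241, -110], [-45, 480, -249]].
The requested entry is -110.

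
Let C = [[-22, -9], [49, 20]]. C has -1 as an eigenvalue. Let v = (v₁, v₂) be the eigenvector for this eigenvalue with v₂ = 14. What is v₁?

-6

C + 1I = [[-21, -9], [49, 21]].
Solving (C + 1I)v = 0 gives the eigenspace spanned by (-6, 14).
With v₂ = 14, v = (-6, 14), so v₁ = -6.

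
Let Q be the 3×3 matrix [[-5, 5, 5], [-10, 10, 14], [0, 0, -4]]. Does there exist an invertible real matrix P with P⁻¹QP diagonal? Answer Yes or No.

Characteristic polynomial: p(t) = t^3 - t^2 - 20t = t(t - 5)(t + 4).
All 3 eigenvalues are distinct, so Q is diagonalizable.

Yes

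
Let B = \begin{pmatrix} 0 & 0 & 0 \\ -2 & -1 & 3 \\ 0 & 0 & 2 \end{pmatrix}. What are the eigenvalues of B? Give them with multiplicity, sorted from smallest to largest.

-1, 0, 2

Characteristic polynomial: p(μ) = μ^3 - μ^2 - 2μ = μ(μ - 2)(μ + 1).
Roots (with multiplicity): -1, 0, 2.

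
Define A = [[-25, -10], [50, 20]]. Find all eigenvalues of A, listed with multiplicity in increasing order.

Characteristic polynomial: p(s) = s^2 + 5s = s(s + 5).
Roots (with multiplicity): -5, 0.

-5, 0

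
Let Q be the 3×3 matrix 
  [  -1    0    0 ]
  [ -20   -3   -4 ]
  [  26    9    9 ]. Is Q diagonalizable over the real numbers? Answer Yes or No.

Characteristic polynomial: p(t) = t^3 - 5t^2 + 3t + 9 = (t - 3)^2(t + 1).
t = 3 has algebraic multiplicity 2; rank(Q − 3I) = 2, so geometric multiplicity = 1.
Geometric multiplicity < algebraic multiplicity, so Q is not diagonalizable.

No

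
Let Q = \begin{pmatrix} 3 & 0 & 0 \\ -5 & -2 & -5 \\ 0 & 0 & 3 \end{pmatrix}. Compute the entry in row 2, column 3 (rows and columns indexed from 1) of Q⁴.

-65

Characteristic polynomial: r^3 - 4r^2 - 3r + 18 = (r - 3)^2(r + 2), so the eigenvalues are -2, 3, 3.
r=3: eigenvector (1, -3, 2).
r=-2: eigenvector (0, 1, 0).
r=3: eigenvector (0, -1, 1).
P = [[1, 0, 0], [-3, 1, -1], [2, 0, 1]], D = diag(3, -2, 3), P⁻¹ = [[1, 0, 0], [1, 1, 1], [-2, 0, 1]].
Q⁴ = P·diag(81, 16, 81)·P⁻¹ = [[81, 0, 0], [-65, 16, -65], [0, 0, 81]].
The requested entry is -65.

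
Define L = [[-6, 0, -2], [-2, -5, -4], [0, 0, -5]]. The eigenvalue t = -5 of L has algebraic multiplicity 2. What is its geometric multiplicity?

L + 5I = [[-1, 0, -2], [-2, 0, -4], [0, 0, 0]].
This matrix has rank 1, so its null space has dimension 3 − 1 = 2.

2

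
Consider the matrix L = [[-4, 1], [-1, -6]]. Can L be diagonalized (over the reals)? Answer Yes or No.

No

Characteristic polynomial: p(r) = r^2 + 10r + 25 = (r + 5)^2.
r = -5 has algebraic multiplicity 2; rank(L + 5I) = 1, so geometric multiplicity = 1.
Geometric multiplicity < algebraic multiplicity, so L is not diagonalizable.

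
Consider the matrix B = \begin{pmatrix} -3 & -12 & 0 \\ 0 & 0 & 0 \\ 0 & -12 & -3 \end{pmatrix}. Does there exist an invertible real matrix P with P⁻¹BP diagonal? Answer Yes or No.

Characteristic polynomial: p(s) = s^3 + 6s^2 + 9s = s(s + 3)^2.
s = -3 has algebraic multiplicity 2; rank(B + 3I) = 1, so geometric multiplicity = 2.
Every eigenvalue has geometric = algebraic multiplicity, so B is diagonalizable.

Yes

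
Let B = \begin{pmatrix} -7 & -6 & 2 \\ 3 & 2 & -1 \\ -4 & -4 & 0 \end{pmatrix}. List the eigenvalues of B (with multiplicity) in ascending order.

Characteristic polynomial: p(s) = s^3 + 5s^2 + 8s + 4 = (s + 1)(s + 2)^2.
Roots (with multiplicity): -2, -2, -1.

-2, -2, -1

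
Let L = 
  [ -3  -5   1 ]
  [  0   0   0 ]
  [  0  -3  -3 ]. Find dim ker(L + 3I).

L + 3I = [[0, -5, 1], [0, 3, 0], [0, -3, 0]].
This matrix has rank 2, so its null space has dimension 3 − 2 = 1.

1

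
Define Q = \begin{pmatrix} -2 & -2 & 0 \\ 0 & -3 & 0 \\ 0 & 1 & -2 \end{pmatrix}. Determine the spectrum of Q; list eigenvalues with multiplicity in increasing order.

-3, -2, -2

Characteristic polynomial: p(r) = r^3 + 7r^2 + 16r + 12 = (r + 2)^2(r + 3).
Roots (with multiplicity): -3, -2, -2.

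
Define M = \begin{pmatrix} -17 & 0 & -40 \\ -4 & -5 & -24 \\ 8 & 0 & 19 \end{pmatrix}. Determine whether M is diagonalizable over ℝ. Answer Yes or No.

Characteristic polynomial: p(s) = s^3 + 3s^2 - 13s - 15 = (s - 3)(s + 1)(s + 5).
All 3 eigenvalues are distinct, so M is diagonalizable.

Yes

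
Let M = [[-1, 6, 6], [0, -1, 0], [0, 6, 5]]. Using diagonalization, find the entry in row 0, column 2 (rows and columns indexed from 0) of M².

24

Characteristic polynomial: s^3 - 3s^2 - 9s - 5 = (s - 5)(s + 1)^2, so the eigenvalues are -1, -1, 5.
s=-1: eigenvector (0, 1, -1).
s=-1: eigenvector (1, 0, 0).
s=5: eigenvector (1, 0, 1).
P = [[0, 1, 1], [1, 0, 0], [-1, 0, 1]], D = diag(-1, -1, 5), P⁻¹ = [[0, 1, 0], [1, -1, -1], [0, 1, 1]].
M² = P·diag(1, 1, 25)·P⁻¹ = [[1, 24, 24], [0, 1, 0], [0, 24, 25]].
The requested entry is 24.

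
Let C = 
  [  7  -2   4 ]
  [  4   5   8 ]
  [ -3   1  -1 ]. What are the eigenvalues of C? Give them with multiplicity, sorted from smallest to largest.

1, 5, 5

Characteristic polynomial: p(λ) = λ^3 - 11λ^2 + 35λ - 25 = (λ - 5)^2(λ - 1).
Roots (with multiplicity): 1, 5, 5.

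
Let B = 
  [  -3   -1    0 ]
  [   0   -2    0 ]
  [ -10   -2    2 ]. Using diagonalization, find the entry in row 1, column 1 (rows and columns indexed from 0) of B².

Characteristic polynomial: λ^3 + 3λ^2 - 4λ - 12 = (λ - 2)(λ + 2)(λ + 3), so the eigenvalues are -3, -2, 2.
λ=-3: eigenvector (1, 0, 2).
λ=-2: eigenvector (-1, 1, -2).
λ=2: eigenvector (0, 0, 1).
P = [[1, -1, 0], [0, 1, 0], [2, -2, 1]], D = diag(-3, -2, 2), P⁻¹ = [[1, 1, 0], [0, 1, 0], [-2, 0, 1]].
B² = P·diag(9, 4, 4)·P⁻¹ = [[9, 5, 0], [0, 4, 0], [10, 10, 4]].
The requested entry is 4.

4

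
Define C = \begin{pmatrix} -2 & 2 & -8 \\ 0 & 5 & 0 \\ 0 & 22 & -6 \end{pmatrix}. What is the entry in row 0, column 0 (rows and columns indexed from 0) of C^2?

4

Characteristic polynomial: λ^3 + 3λ^2 - 28λ - 60 = (λ - 5)(λ + 2)(λ + 6), so the eigenvalues are -6, -2, 5.
λ=-2: eigenvector (1, 0, 0).
λ=5: eigenvector (-2, 1, 2).
λ=-6: eigenvector (2, 0, 1).
P = [[1, -2, 2], [0, 1, 0], [0, 2, 1]], D = diag(-2, 5, -6), P⁻¹ = [[1, 6, -2], [0, 1, 0], [0, -2, 1]].
C² = P·diag(4, 25, 36)·P⁻¹ = [[4, -170, 64], [0, 25, 0], [0, -22, 36]].
The requested entry is 4.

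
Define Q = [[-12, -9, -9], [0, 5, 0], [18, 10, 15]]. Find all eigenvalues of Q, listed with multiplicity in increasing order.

-3, 5, 6

Characteristic polynomial: p(r) = r^3 - 8r^2 - 3r + 90 = (r - 6)(r - 5)(r + 3).
Roots (with multiplicity): -3, 5, 6.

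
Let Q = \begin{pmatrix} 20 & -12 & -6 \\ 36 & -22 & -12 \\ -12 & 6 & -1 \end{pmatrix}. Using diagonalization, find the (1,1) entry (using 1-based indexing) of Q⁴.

Characteristic polynomial: t^3 + 3t^2 - 6t - 8 = (t - 2)(t + 1)(t + 4), so the eigenvalues are -4, -1, 2.
t=-4: eigenvector (1, 2, 0).
t=2: eigenvector (-4, -7, 2).
t=-1: eigenvector (-2, -4, 1).
P = [[1, -4, -2], [2, -7, -4], [0, 2, 1]], D = diag(-4, 2, -1), P⁻¹ = [[1, 0, 2], [-2, 1, 0], [4, -2, 1]].
Q⁴ = P·diag(256, 16, 1)·P⁻¹ = [[376, -60, 510], [720, -104, 1020], [-60, 30, 1]].
The requested entry is 376.

376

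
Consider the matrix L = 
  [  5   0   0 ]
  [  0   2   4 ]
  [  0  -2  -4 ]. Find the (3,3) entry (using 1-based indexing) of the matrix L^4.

32

Characteristic polynomial: λ^3 - 3λ^2 - 10λ = λ(λ - 5)(λ + 2), so the eigenvalues are -2, 0, 5.
λ=5: eigenvector (1, 0, 0).
λ=0: eigenvector (0, 2, -1).
λ=-2: eigenvector (0, -1, 1).
P = [[1, 0, 0], [0, 2, -1], [0, -1, 1]], D = diag(5, 0, -2), P⁻¹ = [[1, 0, 0], [0, 1, 1], [0, 1, 2]].
L⁴ = P·diag(625, 0, 16)·P⁻¹ = [[625, 0, 0], [0, -16, -32], [0, 16, 32]].
The requested entry is 32.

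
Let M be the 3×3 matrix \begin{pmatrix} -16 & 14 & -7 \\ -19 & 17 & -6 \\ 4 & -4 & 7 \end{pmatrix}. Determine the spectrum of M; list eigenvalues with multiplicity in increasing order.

Characteristic polynomial: p(r) = r^3 - 8r^2 + 5r + 50 = (r - 5)^2(r + 2).
Roots (with multiplicity): -2, 5, 5.

-2, 5, 5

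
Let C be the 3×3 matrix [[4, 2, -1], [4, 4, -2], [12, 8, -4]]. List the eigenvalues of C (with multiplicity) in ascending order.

Characteristic polynomial: p(μ) = μ^3 - 4μ^2 + 4μ = μ(μ - 2)^2.
Roots (with multiplicity): 0, 2, 2.

0, 2, 2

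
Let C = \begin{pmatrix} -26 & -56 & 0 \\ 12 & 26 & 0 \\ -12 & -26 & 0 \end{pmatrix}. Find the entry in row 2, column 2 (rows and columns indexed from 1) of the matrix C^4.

Characteristic polynomial: λ^3 - 4λ = λ(λ - 2)(λ + 2), so the eigenvalues are -2, 0, 2.
λ=2: eigenvector (-2, 1, -1).
λ=-2: eigenvector (7, -3, 3).
λ=0: eigenvector (0, 0, 1).
P = [[-2, 7, 0], [1, -3, 0], [-1, 3, 1]], D = diag(2, -2, 0), P⁻¹ = [[3, 7, 0], [1, 2, 0], [0, 1, 1]].
C⁴ = P·diag(16, 16, 0)·P⁻¹ = [[16, 0, 0], [0, 16, 0], [0, -16, 0]].
The requested entry is 16.

16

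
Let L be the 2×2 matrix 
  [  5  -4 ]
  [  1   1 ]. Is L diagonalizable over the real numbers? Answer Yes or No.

No

Characteristic polynomial: p(λ) = λ^2 - 6λ + 9 = (λ - 3)^2.
λ = 3 has algebraic multiplicity 2; rank(L − 3I) = 1, so geometric multiplicity = 1.
Geometric multiplicity < algebraic multiplicity, so L is not diagonalizable.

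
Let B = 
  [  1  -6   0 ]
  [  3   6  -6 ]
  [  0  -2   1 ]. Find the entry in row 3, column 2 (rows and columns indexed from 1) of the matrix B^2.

Characteristic polynomial: r^3 - 8r^2 + 19r - 12 = (r - 4)(r - 3)(r - 1), so the eigenvalues are 1, 3, 4.
r=3: eigenvector (3, -1, 1).
r=4: eigenvector (-6, 3, -2).
r=1: eigenvector (2, 0, 1).
P = [[3, -6, 2], [-1, 3, 0], [1, -2, 1]], D = diag(3, 4, 1), P⁻¹ = [[3, 2, -6], [1, 1, -2], [-1, 0, 3]].
B² = P·diag(9, 16, 1)·P⁻¹ = [[-17, -42, 36], [21, 30, -42], [-6, -14, 13]].
The requested entry is -14.

-14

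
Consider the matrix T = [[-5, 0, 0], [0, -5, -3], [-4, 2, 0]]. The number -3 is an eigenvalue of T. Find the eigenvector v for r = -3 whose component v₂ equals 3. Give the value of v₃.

-2

T + 3I = [[-2, 0, 0], [0, -2, -3], [-4, 2, 3]].
Solving (T + 3I)v = 0 gives the eigenspace spanned by (0, 3, -2).
With v₂ = 3, v = (0, 3, -2), so v₃ = -2.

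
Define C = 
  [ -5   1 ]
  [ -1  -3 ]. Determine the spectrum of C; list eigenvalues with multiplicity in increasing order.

-4, -4

Characteristic polynomial: p(μ) = μ^2 + 8μ + 16 = (μ + 4)^2.
Roots (with multiplicity): -4, -4.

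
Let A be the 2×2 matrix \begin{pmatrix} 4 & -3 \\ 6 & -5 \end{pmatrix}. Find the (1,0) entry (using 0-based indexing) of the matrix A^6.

Characteristic polynomial: t^2 + t - 2 = (t - 1)(t + 2), so the eigenvalues are -2, 1.
t=-2: eigenvector (1, 2).
t=1: eigenvector (1, 1).
P = [[1, 1], [2, 1]], D = diag(-2, 1), P⁻¹ = [[-1, 1], [2, -1]].
A⁶ = P·diag(64, 1)·P⁻¹ = [[-62, 63], [-126, 127]].
The requested entry is -126.

-126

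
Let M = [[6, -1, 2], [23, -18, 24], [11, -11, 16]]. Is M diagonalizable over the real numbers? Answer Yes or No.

No

Characteristic polynomial: p(μ) = μ^3 - 4μ^2 - 35μ + 150 = (μ - 5)^2(μ + 6).
μ = 5 has algebraic multiplicity 2; rank(M − 5I) = 2, so geometric multiplicity = 1.
Geometric multiplicity < algebraic multiplicity, so M is not diagonalizable.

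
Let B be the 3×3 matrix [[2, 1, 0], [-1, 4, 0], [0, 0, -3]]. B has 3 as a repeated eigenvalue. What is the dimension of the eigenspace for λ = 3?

B − 3I = [[-1, 1, 0], [-1, 1, 0], [0, 0, -6]].
This matrix has rank 2, so its null space has dimension 3 − 2 = 1.

1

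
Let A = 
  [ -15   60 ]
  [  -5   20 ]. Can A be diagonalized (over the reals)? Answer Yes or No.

Characteristic polynomial: p(r) = r^2 - 5r = r(r - 5).
All 2 eigenvalues are distinct, so A is diagonalizable.

Yes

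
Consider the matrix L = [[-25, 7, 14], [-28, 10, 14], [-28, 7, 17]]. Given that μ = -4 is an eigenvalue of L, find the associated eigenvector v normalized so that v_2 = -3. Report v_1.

-3

L + 4I = [[-21, 7, 14], [-28, 14, 14], [-28, 7, 21]].
Solving (L + 4I)v = 0 gives the eigenspace spanned by (-3, -3, -3).
With v_2 = -3, v = (-3, -3, -3), so v_1 = -3.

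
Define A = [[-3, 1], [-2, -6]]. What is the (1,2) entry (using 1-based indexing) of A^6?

Characteristic polynomial: r^2 + 9r + 20 = (r + 4)(r + 5), so the eigenvalues are -5, -4.
r=-4: eigenvector (1, -1).
r=-5: eigenvector (-1, 2).
P = [[1, -1], [-1, 2]], D = diag(-4, -5), P⁻¹ = [[2, 1], [1, 1]].
A⁶ = P·diag(4096, 15625)·P⁻¹ = [[-7433, -11529], [23058, 27154]].
The requested entry is -11529.

-11529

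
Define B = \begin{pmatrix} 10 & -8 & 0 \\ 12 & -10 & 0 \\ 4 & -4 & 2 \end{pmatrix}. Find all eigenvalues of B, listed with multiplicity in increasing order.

-2, 2, 2

Characteristic polynomial: p(r) = r^3 - 2r^2 - 4r + 8 = (r - 2)^2(r + 2).
Roots (with multiplicity): -2, 2, 2.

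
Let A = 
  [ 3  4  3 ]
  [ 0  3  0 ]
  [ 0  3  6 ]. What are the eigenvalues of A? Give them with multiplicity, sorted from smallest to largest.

3, 3, 6

Characteristic polynomial: p(s) = s^3 - 12s^2 + 45s - 54 = (s - 6)(s - 3)^2.
Roots (with multiplicity): 3, 3, 6.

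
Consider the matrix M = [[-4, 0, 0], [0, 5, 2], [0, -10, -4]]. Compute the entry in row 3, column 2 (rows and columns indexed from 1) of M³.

Characteristic polynomial: s^3 + 3s^2 - 4s = s(s - 1)(s + 4), so the eigenvalues are -4, 0, 1.
s=1: eigenvector (0, 1, -2).
s=-4: eigenvector (1, 0, 0).
s=0: eigenvector (0, -2, 5).
P = [[0, 1, 0], [1, 0, -2], [-2, 0, 5]], D = diag(1, -4, 0), P⁻¹ = [[0, 5, 2], [1, 0, 0], [0, 2, 1]].
M³ = P·diag(1, -64, 0)·P⁻¹ = [[-64, 0, 0], [0, 5, 2], [0, -10, -4]].
The requested entry is -10.

-10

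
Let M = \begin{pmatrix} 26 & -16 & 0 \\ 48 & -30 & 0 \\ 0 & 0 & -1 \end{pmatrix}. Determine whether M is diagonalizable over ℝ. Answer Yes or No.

Characteristic polynomial: p(μ) = μ^3 + 5μ^2 - 8μ - 12 = (μ - 2)(μ + 1)(μ + 6).
All 3 eigenvalues are distinct, so M is diagonalizable.

Yes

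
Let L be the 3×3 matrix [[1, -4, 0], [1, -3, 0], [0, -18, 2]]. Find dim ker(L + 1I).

1

L + 1I = [[2, -4, 0], [1, -2, 0], [0, -18, 3]].
This matrix has rank 2, so its null space has dimension 3 − 2 = 1.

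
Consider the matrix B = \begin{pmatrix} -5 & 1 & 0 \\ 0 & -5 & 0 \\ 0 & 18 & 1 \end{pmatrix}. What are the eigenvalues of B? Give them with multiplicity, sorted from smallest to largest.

Characteristic polynomial: p(λ) = λ^3 + 9λ^2 + 15λ - 25 = (λ - 1)(λ + 5)^2.
Roots (with multiplicity): -5, -5, 1.

-5, -5, 1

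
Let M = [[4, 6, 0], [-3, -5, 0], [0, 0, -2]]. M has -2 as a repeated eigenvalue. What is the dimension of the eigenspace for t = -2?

2

M + 2I = [[6, 6, 0], [-3, -3, 0], [0, 0, 0]].
This matrix has rank 1, so its null space has dimension 3 − 1 = 2.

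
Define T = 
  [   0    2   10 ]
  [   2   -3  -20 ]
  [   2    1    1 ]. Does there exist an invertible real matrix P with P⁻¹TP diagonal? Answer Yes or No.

No

Characteristic polynomial: p(λ) = λ^3 + 2λ^2 - 7λ + 4 = (λ - 1)^2(λ + 4).
λ = 1 has algebraic multiplicity 2; rank(T − 1I) = 2, so geometric multiplicity = 1.
Geometric multiplicity < algebraic multiplicity, so T is not diagonalizable.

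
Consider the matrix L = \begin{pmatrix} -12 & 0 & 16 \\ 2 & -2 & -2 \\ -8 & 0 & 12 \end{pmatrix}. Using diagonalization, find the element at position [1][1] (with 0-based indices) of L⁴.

16

Characteristic polynomial: μ^3 + 2μ^2 - 16μ - 32 = (μ - 4)(μ + 2)(μ + 4), so the eigenvalues are -4, -2, 4.
μ=4: eigenvector (1, 0, 1).
μ=-2: eigenvector (0, 1, 0).
μ=-4: eigenvector (-2, 1, -1).
P = [[1, 0, -2], [0, 1, 1], [1, 0, -1]], D = diag(4, -2, -4), P⁻¹ = [[-1, 0, 2], [1, 1, -1], [-1, 0, 1]].
L⁴ = P·diag(256, 16, 256)·P⁻¹ = [[256, 0, 0], [-240, 16, 240], [0, 0, 256]].
The requested entry is 16.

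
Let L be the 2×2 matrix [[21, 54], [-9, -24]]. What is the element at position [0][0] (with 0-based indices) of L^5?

16281

Characteristic polynomial: μ^2 + 3μ - 18 = (μ - 3)(μ + 6), so the eigenvalues are -6, 3.
μ=-6: eigenvector (-2, 1).
μ=3: eigenvector (3, -1).
P = [[-2, 3], [1, -1]], D = diag(-6, 3), P⁻¹ = [[1, 3], [1, 2]].
L⁵ = P·diag(-7776, 243)·P⁻¹ = [[16281, 48114], [-8019, -23814]].
The requested entry is 16281.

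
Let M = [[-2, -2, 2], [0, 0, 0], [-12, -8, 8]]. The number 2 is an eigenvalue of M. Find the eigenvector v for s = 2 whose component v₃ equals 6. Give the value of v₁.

3

M − 2I = [[-4, -2, 2], [0, -2, 0], [-12, -8, 6]].
Solving (M − 2I)v = 0 gives the eigenspace spanned by (3, 0, 6).
With v₃ = 6, v = (3, 0, 6), so v₁ = 3.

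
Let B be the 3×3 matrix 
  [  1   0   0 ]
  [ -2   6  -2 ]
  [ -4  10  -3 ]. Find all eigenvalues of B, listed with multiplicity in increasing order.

Characteristic polynomial: p(r) = r^3 - 4r^2 + 5r - 2 = (r - 2)(r - 1)^2.
Roots (with multiplicity): 1, 1, 2.

1, 1, 2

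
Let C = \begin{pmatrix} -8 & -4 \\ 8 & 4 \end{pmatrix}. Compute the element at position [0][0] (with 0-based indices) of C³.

-128

Characteristic polynomial: r^2 + 4r = r(r + 4), so the eigenvalues are -4, 0.
r=0: eigenvector (-1, 2).
r=-4: eigenvector (1, -1).
P = [[-1, 1], [2, -1]], D = diag(0, -4), P⁻¹ = [[1, 1], [2, 1]].
C³ = P·diag(0, -64)·P⁻¹ = [[-128, -64], [128, 64]].
The requested entry is -128.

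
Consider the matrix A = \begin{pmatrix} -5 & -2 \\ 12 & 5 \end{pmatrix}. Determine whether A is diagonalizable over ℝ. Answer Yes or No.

Yes

Characteristic polynomial: p(t) = t^2 - 1 = (t - 1)(t + 1).
All 2 eigenvalues are distinct, so A is diagonalizable.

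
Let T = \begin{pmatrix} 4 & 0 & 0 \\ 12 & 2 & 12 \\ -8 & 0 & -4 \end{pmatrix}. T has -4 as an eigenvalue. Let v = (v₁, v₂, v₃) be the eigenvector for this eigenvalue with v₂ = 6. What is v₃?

T + 4I = [[8, 0, 0], [12, 6, 12], [-8, 0, 0]].
Solving (T + 4I)v = 0 gives the eigenspace spanned by (0, 6, -3).
With v₂ = 6, v = (0, 6, -3), so v₃ = -3.

-3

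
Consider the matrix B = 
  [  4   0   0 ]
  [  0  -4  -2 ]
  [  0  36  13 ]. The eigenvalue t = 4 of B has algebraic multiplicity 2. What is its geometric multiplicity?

2

B − 4I = [[0, 0, 0], [0, -8, -2], [0, 36, 9]].
This matrix has rank 1, so its null space has dimension 3 − 1 = 2.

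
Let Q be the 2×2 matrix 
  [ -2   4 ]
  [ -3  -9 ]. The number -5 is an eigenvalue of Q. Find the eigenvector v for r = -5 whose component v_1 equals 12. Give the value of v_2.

Q + 5I = [[3, 4], [-3, -4]].
Solving (Q + 5I)v = 0 gives the eigenspace spanned by (12, -9).
With v_1 = 12, v = (12, -9), so v_2 = -9.

-9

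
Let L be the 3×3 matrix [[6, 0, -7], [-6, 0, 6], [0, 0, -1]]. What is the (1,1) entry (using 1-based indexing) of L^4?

1296

Characteristic polynomial: t^3 - 5t^2 - 6t = t(t - 6)(t + 1), so the eigenvalues are -1, 0, 6.
t=6: eigenvector (1, -1, 0).
t=0: eigenvector (0, 1, 0).
t=-1: eigenvector (1, 0, 1).
P = [[1, 0, 1], [-1, 1, 0], [0, 0, 1]], D = diag(6, 0, -1), P⁻¹ = [[1, 0, -1], [1, 1, -1], [0, 0, 1]].
L⁴ = P·diag(1296, 0, 1)·P⁻¹ = [[1296, 0, -1295], [-1296, 0, 1296], [0, 0, 1]].
The requested entry is 1296.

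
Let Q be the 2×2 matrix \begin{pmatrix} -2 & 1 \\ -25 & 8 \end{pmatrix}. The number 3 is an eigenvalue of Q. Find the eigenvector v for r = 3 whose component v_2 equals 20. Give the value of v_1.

Q − 3I = [[-5, 1], [-25, 5]].
Solving (Q − 3I)v = 0 gives the eigenspace spanned by (4, 20).
With v_2 = 20, v = (4, 20), so v_1 = 4.

4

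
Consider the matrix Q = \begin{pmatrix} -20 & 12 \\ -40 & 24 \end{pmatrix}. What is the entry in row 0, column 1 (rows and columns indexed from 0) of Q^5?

Characteristic polynomial: λ^2 - 4λ = λ(λ - 4), so the eigenvalues are 0, 4.
λ=4: eigenvector (1, 2).
λ=0: eigenvector (-3, -5).
P = [[1, -3], [2, -5]], D = diag(4, 0), P⁻¹ = [[-5, 3], [-2, 1]].
Q⁵ = P·diag(1024, 0)·P⁻¹ = [[-5120, 3072], [-10240, 6144]].
The requested entry is 3072.

3072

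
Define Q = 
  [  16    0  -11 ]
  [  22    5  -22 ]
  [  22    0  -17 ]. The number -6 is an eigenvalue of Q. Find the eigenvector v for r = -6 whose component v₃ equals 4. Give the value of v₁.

2

Q + 6I = [[22, 0, -11], [22, 11, -22], [22, 0, -11]].
Solving (Q + 6I)v = 0 gives the eigenspace spanned by (2, 4, 4).
With v₃ = 4, v = (2, 4, 4), so v₁ = 2.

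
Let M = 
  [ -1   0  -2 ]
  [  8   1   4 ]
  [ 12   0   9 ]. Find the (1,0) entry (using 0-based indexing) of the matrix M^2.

Characteristic polynomial: t^3 - 9t^2 + 23t - 15 = (t - 5)(t - 3)(t - 1), so the eigenvalues are 1, 3, 5.
t=5: eigenvector (-1, 1, 3).
t=1: eigenvector (0, 1, 0).
t=3: eigenvector (1, 0, -2).
P = [[-1, 0, 1], [1, 1, 0], [3, 0, -2]], D = diag(5, 1, 3), P⁻¹ = [[2, 0, 1], [-2, 1, -1], [3, 0, 1]].
M² = P·diag(25, 1, 9)·P⁻¹ = [[-23, 0, -16], [48, 1, 24], [96, 0, 57]].
The requested entry is 48.

48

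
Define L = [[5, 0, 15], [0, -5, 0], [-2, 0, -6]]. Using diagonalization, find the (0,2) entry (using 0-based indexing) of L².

-15

Characteristic polynomial: μ^3 + 6μ^2 + 5μ = μ(μ + 1)(μ + 5), so the eigenvalues are -5, -1, 0.
μ=-1: eigenvector (-5, 0, 2).
μ=-5: eigenvector (0, 1, 0).
μ=0: eigenvector (3, 0, -1).
P = [[-5, 0, 3], [0, 1, 0], [2, 0, -1]], D = diag(-1, -5, 0), P⁻¹ = [[1, 0, 3], [0, 1, 0], [2, 0, 5]].
L² = P·diag(1, 25, 0)·P⁻¹ = [[-5, 0, -15], [0, 25, 0], [2, 0, 6]].
The requested entry is -15.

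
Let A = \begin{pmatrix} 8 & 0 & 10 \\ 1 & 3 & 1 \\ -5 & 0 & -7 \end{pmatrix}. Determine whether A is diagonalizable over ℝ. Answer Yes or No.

Characteristic polynomial: p(s) = s^3 - 4s^2 - 3s + 18 = (s - 3)^2(s + 2).
s = 3 has algebraic multiplicity 2; rank(A − 3I) = 2, so geometric multiplicity = 1.
Geometric multiplicity < algebraic multiplicity, so A is not diagonalizable.

No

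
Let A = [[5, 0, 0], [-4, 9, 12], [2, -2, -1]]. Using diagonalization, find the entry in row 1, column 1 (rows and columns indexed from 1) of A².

Characteristic polynomial: s^3 - 13s^2 + 55s - 75 = (s - 5)^2(s - 3), so the eigenvalues are 3, 5, 5.
s=5: eigenvector (1, -8, 3).
s=5: eigenvector (0, 3, -1).
s=3: eigenvector (0, -2, 1).
P = [[1, 0, 0], [-8, 3, -2], [3, -1, 1]], D = diag(5, 5, 3), P⁻¹ = [[1, 0, 0], [2, 1, 2], [-1, 1, 3]].
A² = P·diag(25, 25, 9)·P⁻¹ = [[25, 0, 0], [-32, 57, 96], [16, -16, -23]].
The requested entry is 25.

25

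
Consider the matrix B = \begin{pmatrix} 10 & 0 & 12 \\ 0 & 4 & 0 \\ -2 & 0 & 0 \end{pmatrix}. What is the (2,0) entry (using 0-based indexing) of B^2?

-20

Characteristic polynomial: r^3 - 14r^2 + 64r - 96 = (r - 6)(r - 4)^2, so the eigenvalues are 4, 4, 6.
r=6: eigenvector (3, 0, -1).
r=4: eigenvector (0, 1, 0).
r=4: eigenvector (-2, 0, 1).
P = [[3, 0, -2], [0, 1, 0], [-1, 0, 1]], D = diag(6, 4, 4), P⁻¹ = [[1, 0, 2], [0, 1, 0], [1, 0, 3]].
B² = P·diag(36, 16, 16)·P⁻¹ = [[76, 0, 120], [0, 16, 0], [-20, 0, -24]].
The requested entry is -20.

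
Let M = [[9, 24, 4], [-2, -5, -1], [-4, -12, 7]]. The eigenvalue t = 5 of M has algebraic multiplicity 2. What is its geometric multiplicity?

1

M − 5I = [[4, 24, 4], [-2, -10, -1], [-4, -12, 2]].
This matrix has rank 2, so its null space has dimension 3 − 2 = 1.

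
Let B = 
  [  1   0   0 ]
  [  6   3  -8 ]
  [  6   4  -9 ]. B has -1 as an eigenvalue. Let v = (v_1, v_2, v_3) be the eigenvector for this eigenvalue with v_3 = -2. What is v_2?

B + 1I = [[2, 0, 0], [6, 4, -8], [6, 4, -8]].
Solving (B + 1I)v = 0 gives the eigenspace spanned by (0, -4, -2).
With v_3 = -2, v = (0, -4, -2), so v_2 = -4.

-4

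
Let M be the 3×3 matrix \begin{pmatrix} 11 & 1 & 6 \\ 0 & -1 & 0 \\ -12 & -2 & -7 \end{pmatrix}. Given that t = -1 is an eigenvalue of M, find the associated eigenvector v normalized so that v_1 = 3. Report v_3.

M + 1I = [[12, 1, 6], [0, 0, 0], [-12, -2, -6]].
Solving (M + 1I)v = 0 gives the eigenspace spanned by (3, 0, -6).
With v_1 = 3, v = (3, 0, -6), so v_3 = -6.

-6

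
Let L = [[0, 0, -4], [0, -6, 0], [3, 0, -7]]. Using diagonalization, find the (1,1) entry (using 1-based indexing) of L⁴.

-444

Characteristic polynomial: λ^3 + 13λ^2 + 54λ + 72 = (λ + 3)(λ + 4)(λ + 6), so the eigenvalues are -6, -4, -3.
λ=-3: eigenvector (4, 0, 3).
λ=-6: eigenvector (0, 1, 0).
λ=-4: eigenvector (1, 0, 1).
P = [[4, 0, 1], [0, 1, 0], [3, 0, 1]], D = diag(-3, -6, -4), P⁻¹ = [[1, 0, -1], [0, 1, 0], [-3, 0, 4]].
L⁴ = P·diag(81, 1296, 256)·P⁻¹ = [[-444, 0, 700], [0, 1296, 0], [-525, 0, 781]].
The requested entry is -444.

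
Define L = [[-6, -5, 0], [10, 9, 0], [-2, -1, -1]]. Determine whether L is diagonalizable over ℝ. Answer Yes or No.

No

Characteristic polynomial: p(s) = s^3 - 2s^2 - 7s - 4 = (s - 4)(s + 1)^2.
s = -1 has algebraic multiplicity 2; rank(L + 1I) = 2, so geometric multiplicity = 1.
Geometric multiplicity < algebraic multiplicity, so L is not diagonalizable.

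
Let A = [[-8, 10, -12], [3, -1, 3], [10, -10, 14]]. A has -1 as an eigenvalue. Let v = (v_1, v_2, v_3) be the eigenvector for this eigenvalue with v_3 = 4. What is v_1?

A + 1I = [[-7, 10, -12], [3, 0, 3], [10, -10, 15]].
Solving (A + 1I)v = 0 gives the eigenspace spanned by (-4, 2, 4).
With v_3 = 4, v = (-4, 2, 4), so v_1 = -4.

-4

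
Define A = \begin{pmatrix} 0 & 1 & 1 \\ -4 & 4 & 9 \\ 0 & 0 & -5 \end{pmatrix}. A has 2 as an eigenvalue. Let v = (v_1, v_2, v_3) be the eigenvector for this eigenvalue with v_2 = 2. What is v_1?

1

A − 2I = [[-2, 1, 1], [-4, 2, 9], [0, 0, -7]].
Solving (A − 2I)v = 0 gives the eigenspace spanned by (1, 2, 0).
With v_2 = 2, v = (1, 2, 0), so v_1 = 1.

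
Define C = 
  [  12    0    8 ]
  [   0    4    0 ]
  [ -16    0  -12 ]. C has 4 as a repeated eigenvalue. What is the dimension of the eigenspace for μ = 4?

C − 4I = [[8, 0, 8], [0, 0, 0], [-16, 0, -16]].
This matrix has rank 1, so its null space has dimension 3 − 1 = 2.

2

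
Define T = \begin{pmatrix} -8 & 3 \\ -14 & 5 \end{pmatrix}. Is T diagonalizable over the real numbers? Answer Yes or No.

Yes

Characteristic polynomial: p(λ) = λ^2 + 3λ + 2 = (λ + 1)(λ + 2).
All 2 eigenvalues are distinct, so T is diagonalizable.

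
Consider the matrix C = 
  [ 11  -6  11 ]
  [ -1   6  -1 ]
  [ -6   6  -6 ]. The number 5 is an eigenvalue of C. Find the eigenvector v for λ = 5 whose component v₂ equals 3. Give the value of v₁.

3

C − 5I = [[6, -6, 11], [-1, 1, -1], [-6, 6, -11]].
Solving (C − 5I)v = 0 gives the eigenspace spanned by (3, 3, 0).
With v₂ = 3, v = (3, 3, 0), so v₁ = 3.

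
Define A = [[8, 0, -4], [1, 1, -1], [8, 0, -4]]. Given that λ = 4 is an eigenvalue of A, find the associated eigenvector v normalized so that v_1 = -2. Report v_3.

A − 4I = [[4, 0, -4], [1, -3, -1], [8, 0, -8]].
Solving (A − 4I)v = 0 gives the eigenspace spanned by (-2, 0, -2).
With v_1 = -2, v = (-2, 0, -2), so v_3 = -2.

-2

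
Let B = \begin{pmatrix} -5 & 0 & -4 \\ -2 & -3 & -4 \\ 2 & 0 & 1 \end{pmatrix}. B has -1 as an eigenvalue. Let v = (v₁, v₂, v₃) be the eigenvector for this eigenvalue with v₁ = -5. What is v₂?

-5

B + 1I = [[-4, 0, -4], [-2, -2, -4], [2, 0, 2]].
Solving (B + 1I)v = 0 gives the eigenspace spanned by (-5, -5, 5).
With v₁ = -5, v = (-5, -5, 5), so v₂ = -5.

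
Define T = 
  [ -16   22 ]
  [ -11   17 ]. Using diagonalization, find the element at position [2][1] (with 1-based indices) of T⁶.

-31031

Characteristic polynomial: μ^2 - μ - 30 = (μ - 6)(μ + 5), so the eigenvalues are -5, 6.
μ=-5: eigenvector (2, 1).
μ=6: eigenvector (1, 1).
P = [[2, 1], [1, 1]], D = diag(-5, 6), P⁻¹ = [[1, -1], [-1, 2]].
T⁶ = P·diag(15625, 46656)·P⁻¹ = [[-15406, 62062], [-31031, 77687]].
The requested entry is -31031.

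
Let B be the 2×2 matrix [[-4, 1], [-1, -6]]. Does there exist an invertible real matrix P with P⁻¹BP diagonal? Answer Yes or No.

No

Characteristic polynomial: p(t) = t^2 + 10t + 25 = (t + 5)^2.
t = -5 has algebraic multiplicity 2; rank(B + 5I) = 1, so geometric multiplicity = 1.
Geometric multiplicity < algebraic multiplicity, so B is not diagonalizable.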